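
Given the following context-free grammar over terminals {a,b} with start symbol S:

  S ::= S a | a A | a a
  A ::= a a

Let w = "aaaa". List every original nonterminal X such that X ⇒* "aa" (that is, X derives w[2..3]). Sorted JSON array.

Convert to CNF:
  S -> S T0 | T0 A | T0 T0
  A -> T0 T0
  T0 -> a

CYK table (by increasing span) (cells [i..j] with 2 ≤ i ≤ j ≤ 3 only):
  T[2,2] 'a' = {T0}  orig:{}
  T[3,3] 'a' = {T0}  orig:{}
  T[2,3] 'aa' = {A,S}

Original NTs in T[2,3] deriving "aa": ["A", "S"]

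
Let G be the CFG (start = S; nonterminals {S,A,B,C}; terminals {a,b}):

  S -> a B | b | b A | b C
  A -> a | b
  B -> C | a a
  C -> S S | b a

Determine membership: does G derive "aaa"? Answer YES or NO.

CNF form of G:
  S -> T0 B | T1 A | T1 C | b
  A -> a | b
  B -> S S | T0 T0 | T1 T0
  C -> S S | T1 T0
  T0 -> a
  T1 -> b

CYK fill:
  cell(0,0) a: {A,T0}  orig:{A}
  cell(1,1) a: {A,T0}  orig:{A}
  cell(2,2) a: {A,T0}  orig:{A}
  cell(0,1) aa: {B}
  cell(1,2) aa: {B}
  cell(0,2) aaa: {S}

S ∈ T[0,2] ⇒ YES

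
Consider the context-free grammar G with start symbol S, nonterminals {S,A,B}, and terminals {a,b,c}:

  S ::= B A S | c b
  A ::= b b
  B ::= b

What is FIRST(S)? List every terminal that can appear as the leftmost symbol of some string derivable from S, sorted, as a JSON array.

FIRST iteration:
pass 1:
  A via A→b b: +{b}
  B via B→b: +{b}
  S via S→B A S: +{b}
  S via S→c b: +{c}
  FIRST[S]={b,c}  FIRST[A]={b}  FIRST[B]={b}
pass 2: done
  FIRST[S]={b,c}  FIRST[A]={b}  FIRST[B]={b}

FIRST(S) = ["b", "c"]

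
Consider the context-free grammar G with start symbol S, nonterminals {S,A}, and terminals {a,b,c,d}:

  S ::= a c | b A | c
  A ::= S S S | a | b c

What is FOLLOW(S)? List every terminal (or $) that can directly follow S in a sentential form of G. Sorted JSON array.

FIRST iteration:
iter 1:
  A via A→a: +{a}
  A via A→b c: +{b}
  S via S→a c: +{a}
  S via S→b A: +{b}
  S via S→c: +{c}
  FIRST(S)={a,b,c}  FIRST(A)={a,b}
iter 2:
  A via A→S S S: +{c}
  FIRST(S)={a,b,c}  FIRST(A)={a,b,c}
iter 3: (stable)
  FIRST(S)={a,b,c}  FIRST(A)={a,b,c}

FOLLOW sets:
FOLLOW(S) := {$}
[1]
  A→S S S: FOLLOW(S) ⊇ FIRST(S) = {a,b,c}; new: +{a,b,c}
  S→b A: FOLLOW(A) ⊇ FOLLOW(S) ⊇ {$,a,b,c}; new: +{$,a,b,c}
  FOLLOW(S)={$,a,b,c}  FOLLOW(A)={$,a,b,c}
[2] (no change)
  FOLLOW(S)={$,a,b,c}  FOLLOW(A)={$,a,b,c}

FOLLOW(S) = ["$", "a", "b", "c"]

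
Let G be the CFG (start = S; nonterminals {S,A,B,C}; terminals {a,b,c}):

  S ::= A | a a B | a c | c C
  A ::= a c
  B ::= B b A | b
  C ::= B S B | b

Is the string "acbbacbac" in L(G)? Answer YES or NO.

Convert to CNF:
  S -> T0 T1 | T0 X5 | T1 C
  A -> T0 T1
  B -> B X3 | b
  C -> B X4 | b
  T0 -> a
  T1 -> c
  T2 -> b
  X3 -> T2 A
  X4 -> S B
  X5 -> T0 B

CYK fill:
  T[0,0] 'a' = {T0}  orig:{}
  T[1,1] 'c' = {T1}  orig:{}
  T[2,2] 'b' = {B,C,T2}  orig:{B,C}
  T[3,3] 'b' = {B,C,T2}  orig:{B,C}
  T[4,4] 'a' = {T0}  orig:{}
  T[5,5] 'c' = {T1}  orig:{}
  T[6,6] 'b' = {B,C,T2}  orig:{B,C}
  T[7,7] 'a' = {T0}  orig:{}
  T[8,8] 'c' = {T1}  orig:{}
  T[0,1] 'ac' = {A,S}
  T[1,2] 'cb' = {S}
  T[2,3] 'bb' = ∅
  T[3,4] 'ba' = ∅
  T[4,5] 'ac' = {A,S}
  T[5,6] 'cb' = {S}
  T[6,7] 'ba' = ∅
  T[7,8] 'ac' = {A,S}
  T[0,2] 'acb' = {X4}  orig:{}
  T[1,3] 'cbb' = {X4}  orig:{}
  T[2,4] 'bba' = ∅
  T[3,5] 'bac' = {X3}  orig:{}
  T[4,6] 'acb' = {X4}  orig:{}
  T[5,7] 'cba' = ∅
  T[6,8] 'bac' = {X3}  orig:{}
  T[0,3] 'acbb' = ∅
  T[1,4] 'cbba' = ∅
  T[2,5] 'bbac' = {B}
  T[3,6] 'bacb' = {C}
  T[4,7] 'acba' = ∅
  T[5,8] 'cbac' = ∅
  T[0,4] 'acbba' = ∅
  T[1,5] 'cbbac' = ∅
  T[2,6] 'bbacb' = ∅
  T[3,7] 'bacba' = ∅
  T[4,8] 'acbac' = ∅
  T[0,5] 'acbbac' = {X4}  orig:{}
  T[1,6] 'cbbacb' = ∅
  T[2,7] 'bbacba' = ∅
  T[3,8] 'bacbac' = ∅
  T[0,6] 'acbbacb' = ∅
  T[1,7] 'cbbacba' = ∅
  T[2,8] 'bbacbac' = {B}
  T[0,7] 'acbbacba' = ∅
  T[1,8] 'cbbacbac' = ∅
  T[0,8] 'acbbacbac' = {X4}  orig:{}

S ∉ T[0,8] ⇒ NO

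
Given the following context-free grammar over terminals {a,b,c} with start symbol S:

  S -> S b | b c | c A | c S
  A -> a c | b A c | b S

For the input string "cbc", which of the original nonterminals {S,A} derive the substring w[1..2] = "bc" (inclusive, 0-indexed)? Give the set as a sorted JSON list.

Convert to CNF:
  S -> S T2 | T1 A | T1 S | T2 T1
  A -> T0 T1 | T2 S | T2 X3
  T0 -> a
  T1 -> c
  T2 -> b
  X3 -> A T1

CYK table (by increasing span) (cells [i..j] with 1 ≤ i ≤ j ≤ 2 only):
  [1..1]={T2}  "b"  orig:{}
  [2..2]={T1}  "c"  orig:{}
  [1..2]={S}  "bc"

Original NTs in T[1,2] deriving "bc": ["S"]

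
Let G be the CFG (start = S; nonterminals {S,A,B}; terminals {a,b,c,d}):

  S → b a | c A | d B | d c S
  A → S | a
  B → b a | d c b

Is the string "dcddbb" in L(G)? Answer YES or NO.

CNF form of G:
  S -> T0 T1 | T2 A | T3 B | T3 X6
  A -> T0 T1 | T2 A | T3 B | T3 X4 | a
  B -> T0 T1 | T3 X5
  T0 -> b
  T1 -> a
  T2 -> c
  T3 -> d
  X4 -> T2 S
  X5 -> T2 T0
  X6 -> T2 S

CYK table (by increasing span):
  T[0,0] 'd' = {T3}  orig:{}
  T[1,1] 'c' = {T2}  orig:{}
  T[2,2] 'd' = {T3}  orig:{}
  T[3,3] 'd' = {T3}  orig:{}
  T[4,4] 'b' = {T0}  orig:{}
  T[5,5] 'b' = {T0}  orig:{}
  T[0,1] 'dc' = ∅
  T[1,2] 'cd' = ∅
  T[2,3] 'dd' = ∅
  T[3,4] 'db' = ∅
  T[4,5] 'bb' = ∅
  T[0,2] 'dcd' = ∅
  T[1,3] 'cdd' = ∅
  T[2,4] 'ddb' = ∅
  T[3,5] 'dbb' = ∅
  T[0,3] 'dcdd' = ∅
  T[1,4] 'cddb' = ∅
  T[2,5] 'ddbb' = ∅
  T[0,4] 'dcddb' = ∅
  T[1,5] 'cddbb' = ∅
  T[0,5] 'dcddbb' = ∅

S ∉ T[0,5] ⇒ NO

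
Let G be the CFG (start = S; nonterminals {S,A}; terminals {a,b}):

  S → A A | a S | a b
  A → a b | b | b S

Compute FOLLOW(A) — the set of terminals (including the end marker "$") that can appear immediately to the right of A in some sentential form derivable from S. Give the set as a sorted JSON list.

FIRST sets, iterate to fixpoint:
iter 1:
  A via A→a b: +{a}
  A via A→b: +{b}
  S via S→A A: +{a,b}
  FIRST[S]={a,b}  FIRST[A]={a,b}
iter 2: done
  FIRST[S]={a,b}  FIRST[A]={a,b}

FOLLOW sets:
initialize: $ ∈ FOLLOW(S)
iter 1:
  S→A A: FOLLOW(A) ⊇ FIRST(A) = {a,b}; new: +{a,b}
  S→A A: FOLLOW(A) ⊇ FOLLOW(S) ⊇ {$}; new: +{$}
  FOLLOW(S)={$}  FOLLOW(A)={$,a,b}
iter 2:
  A→b S: FOLLOW(S) ⊇ FOLLOW(A) ⊇ {$,a,b}; new: +{a,b}
  FOLLOW(S)={$,a,b}  FOLLOW(A)={$,a,b}
iter 3: done
  FOLLOW(S)={$,a,b}  FOLLOW(A)={$,a,b}

FOLLOW(A) = ["$", "a", "b"]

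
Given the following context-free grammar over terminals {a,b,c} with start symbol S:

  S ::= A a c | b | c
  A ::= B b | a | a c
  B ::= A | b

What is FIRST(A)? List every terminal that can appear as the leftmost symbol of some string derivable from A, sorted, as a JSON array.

Compute FIRST by fixpoint:
round 1:
  A via A→a: +{a}
  B via B→A: +{a}
  B via B→b: +{b}
  S via S→A a c: +{a}
  S via S→b: +{b}
  S via S→c: +{c}
  S: {a,b,c}  A: {a}  B: {a,b}
round 2:
  A via A→B b: +{b}
  S: {a,b,c}  A: {a,b}  B: {a,b}
round 3: (stable)
  S: {a,b,c}  A: {a,b}  B: {a,b}

FIRST(A) = ["a", "b"]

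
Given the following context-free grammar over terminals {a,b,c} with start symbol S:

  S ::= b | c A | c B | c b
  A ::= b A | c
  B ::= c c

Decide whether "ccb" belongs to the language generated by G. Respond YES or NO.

CNF form of G:
  S -> T1 A | T1 B | T1 T0 | b
  A -> T0 A | c
  B -> T1 T1
  T0 -> b
  T1 -> c

CYK table (by increasing span):
  T[0,0] 'c' = {A,T1}  orig:{A}
  T[1,1] 'c' = {A,T1}  orig:{A}
  T[2,2] 'b' = {S,T0}  orig:{S}
  T[0,1] 'cc' = {B,S}
  T[1,2] 'cb' = {S}
  T[0,2] 'ccb' = ∅

S ∉ T[0,2] ⇒ NO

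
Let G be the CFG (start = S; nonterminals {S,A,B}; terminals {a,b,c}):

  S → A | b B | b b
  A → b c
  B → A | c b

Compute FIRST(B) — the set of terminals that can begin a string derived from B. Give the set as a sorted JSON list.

Compute FIRST by fixpoint:
round 1:
  A via A→b c: +{b}
  B via B→A: +{b}
  B via B→c b: +{c}
  S via S→A: +{b}
  FIRST[S]={b}  FIRST[A]={b}  FIRST[B]={b,c}
round 2: done
  FIRST[S]={b}  FIRST[A]={b}  FIRST[B]={b,c}

FIRST(B) = ["b", "c"]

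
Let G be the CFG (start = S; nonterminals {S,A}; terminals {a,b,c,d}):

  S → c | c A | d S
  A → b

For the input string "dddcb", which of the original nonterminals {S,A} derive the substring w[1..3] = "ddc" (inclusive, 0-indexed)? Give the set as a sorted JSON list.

Convert to CNF:
  S -> T0 A | T1 S | c
  A -> b
  T0 -> c
  T1 -> d

CYK fill, restricted to cells inside w[1..3]:
  T[1,1] 'd' = {T1}  orig:{}
  T[2,2] 'd' = {T1}  orig:{}
  T[3,3] 'c' = {S,T0}  orig:{S}
  T[1,2] 'dd' = ∅
  T[2,3] 'dc' = {S}
  T[1,3] 'ddc' = {S}

Original NTs in T[1,3] deriving "ddc": ["S"]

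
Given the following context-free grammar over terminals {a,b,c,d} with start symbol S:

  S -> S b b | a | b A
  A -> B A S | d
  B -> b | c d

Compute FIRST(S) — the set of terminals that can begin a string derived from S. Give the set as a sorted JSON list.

FIRST iteration:
iter 1:
  A via A→d: +{d}
  B via B→b: +{b}
  B via B→c d: +{c}
  S via S→a: +{a}
  S via S→b A: +{b}
  S: {a,b}  A: {d}  B: {b,c}
iter 2:
  A via A→B A S: +{b,c}
  S: {a,b}  A: {b,c,d}  B: {b,c}
iter 3: (no change)
  S: {a,b}  A: {b,c,d}  B: {b,c}

FIRST(S) = ["a", "b"]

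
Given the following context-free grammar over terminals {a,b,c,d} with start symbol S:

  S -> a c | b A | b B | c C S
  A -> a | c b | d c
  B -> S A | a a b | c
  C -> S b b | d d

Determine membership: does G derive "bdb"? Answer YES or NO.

Convert to CNF:
  S -> T0 X6 | T1 A | T1 B | T3 T0
  A -> T0 T1 | T2 T0 | a
  B -> S A | T3 X4 | c
  C -> S X5 | T2 T2
  T0 -> c
  T1 -> b
  T2 -> d
  T3 -> a
  X4 -> T3 T1
  X5 -> T1 T1
  X6 -> C S

CYK fill:
  [0..0]={T1}  "b"  orig:{}
  [1..1]={T2}  "d"  orig:{}
  [2..2]={T1}  "b"  orig:{}
  [0..1]=∅  "bd"
  [1..2]=∅  "db"
  [0..2]=∅  "bdb"

S ∉ T[0,2] ⇒ NO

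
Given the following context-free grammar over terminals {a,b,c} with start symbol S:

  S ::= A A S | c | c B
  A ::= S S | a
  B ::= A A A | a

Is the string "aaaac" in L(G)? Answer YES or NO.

CNF form of G:
  S -> A X2 | T0 B | c
  A -> S S | a
  B -> A X1 | a
  T0 -> c
  X1 -> A A
  X2 -> A S

Fill CYK table bottom-up:
  cell(0,0) a: {A,B}
  cell(1,1) a: {A,B}
  cell(2,2) a: {A,B}
  cell(3,3) a: {A,B}
  cell(4,4) c: {S,T0}  orig:{S}
  cell(0,1) aa: {X1}  orig:{}
  cell(1,2) aa: {X1}  orig:{}
  cell(2,3) aa: {X1}  orig:{}
  cell(3,4) ac: {X2}  orig:{}
  cell(0,2) aaa: {B}
  cell(1,3) aaa: {B}
  cell(2,4) aac: {S}
  cell(0,3) aaaa: ∅
  cell(1,4) aaac: {X2}  orig:{}
  cell(0,4) aaaac: {S}

S ∈ T[0,4] ⇒ YES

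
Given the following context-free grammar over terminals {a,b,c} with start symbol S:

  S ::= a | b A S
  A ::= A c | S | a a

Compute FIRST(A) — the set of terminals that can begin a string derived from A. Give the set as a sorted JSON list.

FIRST sets, iterate to fixpoint:
pass 1:
  A via A→a a: +{a}
  S via S→a: +{a}
  S via S→b A S: +{b}
  S: {a,b}  A: {a}
pass 2:
  A via A→S: +{b}
  S: {a,b}  A: {a,b}
pass 3: (stable)
  S: {a,b}  A: {a,b}

FIRST(A) = ["a", "b"]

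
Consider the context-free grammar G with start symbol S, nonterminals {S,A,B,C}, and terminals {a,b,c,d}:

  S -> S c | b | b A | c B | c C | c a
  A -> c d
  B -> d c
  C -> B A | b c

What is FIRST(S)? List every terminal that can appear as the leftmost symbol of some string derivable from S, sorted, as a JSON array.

Compute FIRST by fixpoint:
pass 1:
  A via A→c d: +{c}
  B via B→d c: +{d}
  C via C→B A: +{d}
  C via C→b c: +{b}
  S via S→b: +{b}
  S via S→c B: +{c}
  FIRST[S]={b,c}  FIRST[A]={c}  FIRST[B]={d}  FIRST[C]={b,d}
pass 2: (stable)
  FIRST[S]={b,c}  FIRST[A]={c}  FIRST[B]={d}  FIRST[C]={b,d}

FIRST(S) = ["b", "c"]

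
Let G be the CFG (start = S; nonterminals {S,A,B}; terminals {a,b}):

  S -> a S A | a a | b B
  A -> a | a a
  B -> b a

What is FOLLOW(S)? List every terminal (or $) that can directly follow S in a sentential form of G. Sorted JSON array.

FIRST sets, iterate to fixpoint:
iter 1:
  A via A→a: +{a}
  B via B→b a: +{b}
  S via S→a S A: +{a}
  S via S→b B: +{b}
  S: {a,b}  A: {a}  B: {b}
iter 2: (stable)
  S: {a,b}  A: {a}  B: {b}

FOLLOW sets:
initialize: $ ∈ FOLLOW(S)
iter 1:
  S→a S A: FOLLOW(S) ⊇ FIRST(A) = {a}; new: +{a}
  S→a S A: FOLLOW(A) ⊇ FOLLOW(S) ⊇ {$,a}; new: +{$,a}
  S→b B: FOLLOW(B) ⊇ FOLLOW(S) ⊇ {$,a}; new: +{$,a}
  FOLLOW(S)={$,a}  FOLLOW(A)={$,a}  FOLLOW(B)={$,a}
iter 2: (no change)
  FOLLOW(S)={$,a}  FOLLOW(A)={$,a}  FOLLOW(B)={$,a}

FOLLOW(S) = ["$", "a"]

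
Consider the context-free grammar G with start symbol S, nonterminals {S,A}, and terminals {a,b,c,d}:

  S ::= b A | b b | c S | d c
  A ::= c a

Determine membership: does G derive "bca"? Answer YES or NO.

Convert to CNF:
  S -> T0 S | T2 A | T2 T2 | T3 T0
  A -> T0 T1
  T0 -> c
  T1 -> a
  T2 -> b
  T3 -> d

CYK fill:
  [0..0]={T2}  "b"  orig:{}
  [1..1]={T0}  "c"  orig:{}
  [2..2]={T1}  "a"  orig:{}
  [0..1]=∅  "bc"
  [1..2]={A}  "ca"
  [0..2]={S}  "bca"

S ∈ T[0,2] ⇒ YES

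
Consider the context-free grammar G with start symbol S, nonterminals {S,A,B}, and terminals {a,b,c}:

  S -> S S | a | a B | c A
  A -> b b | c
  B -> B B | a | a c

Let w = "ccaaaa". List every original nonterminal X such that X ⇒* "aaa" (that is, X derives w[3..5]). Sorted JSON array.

Convert to CNF:
  S -> S S | T1 B | T2 A | a
  A -> T0 T0 | c
  B -> B B | T1 T2 | a
  T0 -> b
  T1 -> a
  T2 -> c

Fill CYK table bottom-up — only the sub-triangle for w[3..5]:
  cell(3,3) a: {B,S,T1}  orig:{B,S}
  cell(4,4) a: {B,S,T1}  orig:{B,S}
  cell(5,5) a: {B,S,T1}  orig:{B,S}
  cell(3,4) aa: {B,S}
  cell(4,5) aa: {B,S}
  cell(3,5) aaa: {B,S}

Original NTs in T[3,5] deriving "aaa": ["B", "S"]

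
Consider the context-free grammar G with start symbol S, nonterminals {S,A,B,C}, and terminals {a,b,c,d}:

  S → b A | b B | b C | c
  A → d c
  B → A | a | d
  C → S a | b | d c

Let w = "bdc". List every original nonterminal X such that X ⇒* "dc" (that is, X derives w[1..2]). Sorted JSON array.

CNF form of G:
  S -> T3 A | T3 B | T3 C | c
  A -> T0 T1
  B -> T0 T1 | a | d
  C -> S T2 | T0 T1 | b
  T0 -> d
  T1 -> c
  T2 -> a
  T3 -> b

Fill CYK table bottom-up, restricted to cells inside w[1..2]:
  cell(1,1) d: {B,T0}  orig:{B}
  cell(2,2) c: {S,T1}  orig:{S}
  cell(1,2) dc: {A,B,C}

Original NTs in T[1,2] deriving "dc": ["A", "B", "C"]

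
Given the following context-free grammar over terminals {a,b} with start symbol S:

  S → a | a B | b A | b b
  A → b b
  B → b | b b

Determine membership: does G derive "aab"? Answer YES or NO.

CNF form of G:
  S -> T0 A | T0 T0 | T1 B | a
  A -> T0 T0
  B -> T0 T0 | b
  T0 -> b
  T1 -> a

CYK table (by increasing span):
  T[0,0] 'a' = {S,T1}  orig:{S}
  T[1,1] 'a' = {S,T1}  orig:{S}
  T[2,2] 'b' = {B,T0}  orig:{B}
  T[0,1] 'aa' = ∅
  T[1,2] 'ab' = {S}
  T[0,2] 'aab' = ∅

S ∉ T[0,2] ⇒ NO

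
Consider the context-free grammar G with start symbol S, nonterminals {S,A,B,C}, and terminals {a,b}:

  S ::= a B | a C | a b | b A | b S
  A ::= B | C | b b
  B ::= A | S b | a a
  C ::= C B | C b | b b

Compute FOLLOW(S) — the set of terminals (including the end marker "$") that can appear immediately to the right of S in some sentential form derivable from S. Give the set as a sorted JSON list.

Compute FIRST by fixpoint:
iter 1:
  A via A→b b: +{b}
  B via B→A: +{b}
  B via B→a a: +{a}
  C via C→b b: +{b}
  S via S→a B: +{a}
  S via S→b A: +{b}
  FIRST(S)={a,b}  FIRST(A)={b}  FIRST(B)={a,b}  FIRST(C)={b}
iter 2:
  A via A→B: +{a}
  FIRST(S)={a,b}  FIRST(A)={a,b}  FIRST(B)={a,b}  FIRST(C)={b}
iter 3: done
  FIRST(S)={a,b}  FIRST(A)={a,b}  FIRST(B)={a,b}  FIRST(C)={b}

Compute FOLLOW by fixpoint:
initialize: $ ∈ FOLLOW(S)
pass 1:
  B→S b: FOLLOW(S) ⊇ FIRST(b) = {b}; new: +{b}
  C→C B: FOLLOW(C) ⊇ FIRST(B) = {a,b}; new: +{a,b}
  C→C B: FOLLOW(B) ⊇ FOLLOW(C) ⊇ {a,b}; new: +{a,b}
  S→a B: FOLLOW(B) ⊇ FOLLOW(S) ⊇ {$,b}; new: +{$}
  S→a C: FOLLOW(C) ⊇ FOLLOW(S) ⊇ {$,b}; new: +{$}
  S→b A: FOLLOW(A) ⊇ FOLLOW(S) ⊇ {$,b}; new: +{$,b}
  FOLLOW[S]={$,b}  FOLLOW[A]={$,b}  FOLLOW[B]={$,a,b}  FOLLOW[C]={$,a,b}
pass 2:
  B→A: FOLLOW(A) ⊇ FOLLOW(B) ⊇ {$,a,b}; new: +{a}
  FOLLOW[S]={$,b}  FOLLOW[A]={$,a,b}  FOLLOW[B]={$,a,b}  FOLLOW[C]={$,a,b}
pass 3: done
  FOLLOW[S]={$,b}  FOLLOW[A]={$,a,b}  FOLLOW[B]={$,a,b}  FOLLOW[C]={$,a,b}

FOLLOW(S) = ["$", "b"]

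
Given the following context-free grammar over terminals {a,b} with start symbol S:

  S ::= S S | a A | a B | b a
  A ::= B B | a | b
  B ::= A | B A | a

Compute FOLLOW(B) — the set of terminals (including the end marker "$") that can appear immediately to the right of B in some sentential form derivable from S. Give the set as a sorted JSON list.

FIRST sets, iterate to fixpoint:
iter 1:
  A via A→a: +{a}
  A via A→b: +{b}
  B via B→A: +{a,b}
  S via S→a A: +{a}
  S via S→b a: +{b}
  FIRST[S]={a,b}  FIRST[A]={a,b}  FIRST[B]={a,b}
iter 2: — fixpoint
  FIRST[S]={a,b}  FIRST[A]={a,b}  FIRST[B]={a,b}

FOLLOW sets:
FOLLOW(S) := {$}
pass 1:
  A→B B: FOLLOW(B) ⊇ FIRST(B) = {a,b}; new: +{a,b}
  B→A: FOLLOW(A) ⊇ FOLLOW(B) ⊇ {a,b}; new: +{a,b}
  S→S S: FOLLOW(S) ⊇ FIRST(S) = {a,b}; new: +{a,b}
  S→a A: FOLLOW(A) ⊇ FOLLOW(S) ⊇ {$,a,b}; new: +{$}
  S→a B: FOLLOW(B) ⊇ FOLLOW(S) ⊇ {$,a,b}; new: +{$}
  FOLLOW[S]={$,a,b}  FOLLOW[A]={$,a,b}  FOLLOW[B]={$,a,b}
pass 2: — fixpoint
  FOLLOW[S]={$,a,b}  FOLLOW[A]={$,a,b}  FOLLOW[B]={$,a,b}

FOLLOW(B) = ["$", "a", "b"]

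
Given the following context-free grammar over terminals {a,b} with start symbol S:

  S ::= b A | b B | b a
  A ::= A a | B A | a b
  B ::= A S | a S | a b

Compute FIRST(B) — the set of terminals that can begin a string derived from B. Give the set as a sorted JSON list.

FIRST sets, iterate to fixpoint:
pass 1:
  A via A→a b: +{a}
  B via B→A S: +{a}
  S via S→b A: +{b}
  S: {b}  A: {a}  B: {a}
pass 2: (no change)
  S: {b}  A: {a}  B: {a}

FIRST(B) = ["a"]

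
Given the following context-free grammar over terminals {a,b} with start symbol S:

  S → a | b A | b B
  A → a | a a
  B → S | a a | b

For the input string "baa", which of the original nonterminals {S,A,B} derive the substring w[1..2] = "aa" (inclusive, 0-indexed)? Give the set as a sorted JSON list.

CNF form of G:
  S -> T1 A | T1 B | a
  A -> T0 T0 | a
  B -> T0 T0 | T1 A | T1 B | a | b
  T0 -> a
  T1 -> b

CYK fill — only the sub-triangle for w[1..2]:
  cell(1,1) a: {A,B,S,T0}  orig:{A,B,S}
  cell(2,2) a: {A,B,S,T0}  orig:{A,B,S}
  cell(1,2) aa: {A,B}

Original NTs in T[1,2] deriving "aa": ["A", "B"]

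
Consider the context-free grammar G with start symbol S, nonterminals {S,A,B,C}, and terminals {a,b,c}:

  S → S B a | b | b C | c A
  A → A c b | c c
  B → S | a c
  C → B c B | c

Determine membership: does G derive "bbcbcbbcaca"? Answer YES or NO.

CNF form of G:
  S -> S X6 | T0 A | T1 C | b
  A -> A X3 | T0 T0
  B -> S X4 | T0 A | T1 C | T2 T0 | b
  C -> B X5 | c
  T0 -> c
  T1 -> b
  T2 -> a
  X3 -> T0 T1
  X4 -> B T2
  X5 -> T0 B
  X6 -> B T2

CYK fill:
  [0..0]={B,S,T1}  "b"  orig:{B,S}
  [1..1]={B,S,T1}  "b"  orig:{B,S}
  [2..2]={C,T0}  "c"  orig:{C}
  [3..3]={B,S,T1}  "b"  orig:{B,S}
  [4..4]={C,T0}  "c"  orig:{C}
  [5..5]={B,S,T1}  "b"  orig:{B,S}
  [6..6]={B,S,T1}  "b"  orig:{B,S}
  [7..7]={C,T0}  "c"  orig:{C}
  [8..8]={T2}  "a"  orig:{}
  [9..9]={C,T0}  "c"  orig:{C}
  [10..10]={T2}  "a"  orig:{}
  [0..1]=∅  "bb"
  [1..2]={B,S}  "bc"
  [2..3]={X3,X5}  "cb"  orig:{}
  [3..4]={B,S}  "bc"
  [4..5]={X3,X5}  "cb"  orig:{}
  [5..6]=∅  "bb"
  [6..7]={B,S}  "bc"
  [7..8]=∅  "ca"
  [8..9]={B}  "ac"
  [9..10]=∅  "ca"
  [0..2]=∅  "bbc"
  [1..3]={C}  "bcb"
  [2..4]={X5}  "cbc"  orig:{}
  [3..5]={C}  "bcb"
  [4..6]=∅  "cbb"
  [5..7]=∅  "bbc"
  [6..8]={X4,X6}  "bca"  orig:{}
  [7..9]={X5}  "cac"  orig:{}
  [8..10]={X4,X6}  "aca"  orig:{}
  [0..3]={B,S}  "bbcb"
  [1..4]={C}  "bcbc"
  [2..5]=∅  "cbcb"
  [3..6]=∅  "bcbb"
  [4..7]=∅  "cbbc"
  [5..8]={B,S}  "bbca"
  [6..9]={C}  "bcac"
  [7..10]=∅  "caca"
  [0..4]={B,S}  "bbcbc"
  [1..5]=∅  "bcbcb"
  [2..6]=∅  "cbcbb"
  [3..7]=∅  "bcbbc"
  [4..8]={X5}  "cbbca"  orig:{}
  [5..9]={B,S}  "bbcac"
  [6..10]={B,S}  "bcaca"
  [0..5]={C}  "bbcbcb"
  [1..6]=∅  "bcbcbb"
  [2..7]=∅  "cbcbbc"
  [3..8]={C}  "bcbbca"
  [4..9]={X5}  "cbbcac"  orig:{}
  [5..10]={X4,X6}  "bbcaca"  orig:{}
  [0..6]=∅  "bbcbcbb"
  [1..7]=∅  "bcbcbbc"
  [2..8]=∅  "cbcbbca"
  [3..9]={C}  "bcbbcac"
  [4..10]=∅  "cbbcaca"
  [0..7]=∅  "bbcbcbbc"
  [1..8]=∅  "bcbcbbca"
  [2..9]=∅  "cbcbbcac"
  [3..10]={B,S}  "bcbbcaca"
  [0..8]={C}  "bbcbcbbca"
  [1..9]=∅  "bcbcbbcac"
  [2..10]={X5}  "cbcbbcaca"  orig:{}
  [0..9]={C}  "bbcbcbbcac"
  [1..10]={C}  "bcbcbbcaca"
  [0..10]={B,S}  "bbcbcbbcaca"

S ∈ T[0,10] ⇒ YES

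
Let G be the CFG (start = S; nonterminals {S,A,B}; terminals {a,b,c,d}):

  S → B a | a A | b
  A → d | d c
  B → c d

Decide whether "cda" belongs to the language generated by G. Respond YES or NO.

Convert to CNF:
  S -> B T2 | T2 A | b
  A -> T0 T1 | d
  B -> T1 T0
  T0 -> d
  T1 -> c
  T2 -> a

CYK table (by increasing span):
  T[0,0] 'c' = {T1}  orig:{}
  T[1,1] 'd' = {A,T0}  orig:{A}
  T[2,2] 'a' = {T2}  orig:{}
  T[0,1] 'cd' = {B}
  T[1,2] 'da' = ∅
  T[0,2] 'cda' = {S}

S ∈ T[0,2] ⇒ YES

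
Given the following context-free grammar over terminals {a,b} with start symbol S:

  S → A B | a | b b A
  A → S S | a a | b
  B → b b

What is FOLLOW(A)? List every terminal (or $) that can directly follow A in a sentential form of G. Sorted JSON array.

FIRST sets, iterate to fixpoint:
iter 1:
  A via A→a a: +{a}
  A via A→b: +{b}
  B via B→b b: +{b}
  S via S→A B: +{a,b}
  FIRST(S)={a,b}  FIRST(A)={a,b}  FIRST(B)={b}
iter 2: — fixpoint
  FIRST(S)={a,b}  FIRST(A)={a,b}  FIRST(B)={b}

FOLLOW iteration:
seed FOLLOW(S) with $
pass 1:
  A→S S: FOLLOW(S) ⊇ FIRST(S) = {a,b}; new: +{a,b}
  S→A B: FOLLOW(A) ⊇ FIRST(B) = {b}; new: +{b}
  S→A B: FOLLOW(B) ⊇ FOLLOW(S) ⊇ {$,a,b}; new: +{$,a,b}
  S→b b A: FOLLOW(A) ⊇ FOLLOW(S) ⊇ {$,a,b}; new: +{$,a}
  S: {$,a,b}  A: {$,a,b}  B: {$,a,b}
pass 2: (no change)
  S: {$,a,b}  A: {$,a,b}  B: {$,a,b}

FOLLOW(A) = ["$", "a", "b"]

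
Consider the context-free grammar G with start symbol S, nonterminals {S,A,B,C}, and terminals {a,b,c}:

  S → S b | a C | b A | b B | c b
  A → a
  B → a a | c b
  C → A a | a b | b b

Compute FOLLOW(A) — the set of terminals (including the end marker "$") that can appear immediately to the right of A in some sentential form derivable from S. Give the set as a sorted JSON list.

FIRST iteration:
[1]
  A via A→a: +{a}
  B via B→a a: +{a}
  B via B→c b: +{c}
  C via C→A a: +{a}
  C via C→b b: +{b}
  S via S→a C: +{a}
  S via S→b A: +{b}
  S via S→c b: +{c}
  S: {a,b,c}  A: {a}  B: {a,c}  C: {a,b}
[2] done
  S: {a,b,c}  A: {a}  B: {a,c}  C: {a,b}

FOLLOW iteration:
initialize: $ ∈ FOLLOW(S)
round 1:
  C→A a: FOLLOW(A) ⊇ FIRST(a) = {a}; new: +{a}
  S→S b: FOLLOW(S) ⊇ FIRST(b) = {b}; new: +{b}
  S→a C: FOLLOW(C) ⊇ FOLLOW(S) ⊇ {$,b}; new: +{$,b}
  S→b A: FOLLOW(A) ⊇ FOLLOW(S) ⊇ {$,b}; new: +{$,b}
  S→b B: FOLLOW(B) ⊇ FOLLOW(S) ⊇ {$,b}; new: +{$,b}
  S: {$,b}  A: {$,a,b}  B: {$,b}  C: {$,b}
round 2: done
  S: {$,b}  A: {$,a,b}  B: {$,b}  C: {$,b}

FOLLOW(A) = ["$", "a", "b"]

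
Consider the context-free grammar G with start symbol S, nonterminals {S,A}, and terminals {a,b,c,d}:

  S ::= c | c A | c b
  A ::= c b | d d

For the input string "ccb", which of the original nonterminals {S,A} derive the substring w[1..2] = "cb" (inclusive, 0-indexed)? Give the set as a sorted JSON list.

Convert to CNF:
  S -> T0 A | T0 T1 | c
  A -> T0 T1 | T2 T2
  T0 -> c
  T1 -> b
  T2 -> d

Fill CYK table bottom-up — only the sub-triangle for w[1..2]:
  [1..1]={S,T0}  "c"  orig:{S}
  [2..2]={T1}  "b"  orig:{}
  [1..2]={A,S}  "cb"

Original NTs in T[1,2] deriving "cb": ["A", "S"]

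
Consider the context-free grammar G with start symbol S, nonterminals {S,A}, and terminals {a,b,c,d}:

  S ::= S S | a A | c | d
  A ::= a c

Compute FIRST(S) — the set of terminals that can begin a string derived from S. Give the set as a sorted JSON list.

FIRST iteration:
round 1:
  A via A→a c: +{a}
  S via S→a A: +{a}
  S via S→c: +{c}
  S via S→d: +{d}
  FIRST(S)={a,c,d}  FIRST(A)={a}
round 2: (no change)
  FIRST(S)={a,c,d}  FIRST(A)={a}

FIRST(S) = ["a", "c", "d"]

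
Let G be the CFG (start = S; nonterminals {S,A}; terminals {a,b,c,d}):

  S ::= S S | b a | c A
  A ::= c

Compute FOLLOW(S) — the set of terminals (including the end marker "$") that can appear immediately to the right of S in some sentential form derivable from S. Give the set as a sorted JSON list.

FIRST sets, iterate to fixpoint:
[1]
  A via A→c: +{c}
  S via S→b a: +{b}
  S via S→c A: +{c}
  FIRST(S)={b,c}  FIRST(A)={c}
[2] (no change)
  FIRST(S)={b,c}  FIRST(A)={c}

FOLLOW sets:
FOLLOW(S) := {$}
pass 1:
  S→S S: FOLLOW(S) ⊇ FIRST(S) = {b,c}; new: +{b,c}
  S→c A: FOLLOW(A) ⊇ FOLLOW(S) ⊇ {$,b,c}; new: +{$,b,c}
  S: {$,b,c}  A: {$,b,c}
pass 2: (no change)
  S: {$,b,c}  A: {$,b,c}

FOLLOW(S) = ["$", "b", "c"]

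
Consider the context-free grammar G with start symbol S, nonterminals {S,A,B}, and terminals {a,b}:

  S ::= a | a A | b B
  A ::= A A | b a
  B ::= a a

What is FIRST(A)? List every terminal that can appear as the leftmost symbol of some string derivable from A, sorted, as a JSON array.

Compute FIRST by fixpoint:
round 1:
  A via A→b a: +{b}
  B via B→a a: +{a}
  S via S→a: +{a}
  S via S→b B: +{b}
  FIRST(S)={a,b}  FIRST(A)={b}  FIRST(B)={a}
round 2: (stable)
  FIRST(S)={a,b}  FIRST(A)={b}  FIRST(B)={a}

FIRST(A) = ["b"]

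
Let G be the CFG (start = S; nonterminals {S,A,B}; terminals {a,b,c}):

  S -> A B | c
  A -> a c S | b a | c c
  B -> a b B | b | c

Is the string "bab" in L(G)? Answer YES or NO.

CNF form of G:
  S -> A B | c
  A -> T0 X3 | T1 T1 | T2 T0
  B -> T0 X4 | b | c
  T0 -> a
  T1 -> c
  T2 -> b
  X3 -> T1 S
  X4 -> T2 B

CYK table (by increasing span):
  cell(0,0) b: {B,T2}  orig:{B}
  cell(1,1) a: {T0}  orig:{}
  cell(2,2) b: {B,T2}  orig:{B}
  cell(0,1) ba: {A}
  cell(1,2) ab: ∅
  cell(0,2) bab: {S}

S ∈ T[0,2] ⇒ YES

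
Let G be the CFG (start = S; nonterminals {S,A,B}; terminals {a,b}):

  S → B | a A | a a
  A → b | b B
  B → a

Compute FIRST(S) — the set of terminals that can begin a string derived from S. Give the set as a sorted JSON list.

Compute FIRST by fixpoint:
pass 1:
  A via A→b: +{b}
  B via B→a: +{a}
  S via S→B: +{a}
  S: {a}  A: {b}  B: {a}
pass 2: (stable)
  S: {a}  A: {b}  B: {a}

FIRST(S) = ["a"]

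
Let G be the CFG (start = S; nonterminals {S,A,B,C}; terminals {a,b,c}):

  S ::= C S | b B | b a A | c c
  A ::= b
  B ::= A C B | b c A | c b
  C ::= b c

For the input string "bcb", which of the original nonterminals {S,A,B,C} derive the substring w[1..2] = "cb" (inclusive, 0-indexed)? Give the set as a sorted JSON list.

Convert to CNF:
  S -> C S | T0 B | T0 X5 | T1 T1
  A -> b
  B -> A X3 | T0 X4 | T1 T0
  C -> T0 T1
  T0 -> b
  T1 -> c
  T2 -> a
  X3 -> C B
  X4 -> T1 A
  X5 -> T2 A

CYK fill, restricted to cells inside w[1..2]:
  [1..1]={T1}  "c"  orig:{}
  [2..2]={A,T0}  "b"  orig:{A}
  [1..2]={B,X4}  "cb"  orig:{B}

Original NTs in T[1,2] deriving "cb": ["B"]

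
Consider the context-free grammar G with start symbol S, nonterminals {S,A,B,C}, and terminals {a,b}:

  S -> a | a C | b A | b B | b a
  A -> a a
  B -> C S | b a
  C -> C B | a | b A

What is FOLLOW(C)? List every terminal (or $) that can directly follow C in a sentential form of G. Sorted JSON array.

Compute FIRST by fixpoint:
[1]
  A via A→a a: +{a}
  B via B→b a: +{b}
  C via C→a: +{a}
  C via C→b A: +{b}
  S via S→a: +{a}
  S via S→b A: +{b}
  FIRST(S)={a,b}  FIRST(A)={a}  FIRST(B)={b}  FIRST(C)={a,b}
[2]
  B via B→C S: +{a}
  FIRST(S)={a,b}  FIRST(A)={a}  FIRST(B)={a,b}  FIRST(C)={a,b}
[3] (stable)
  FIRST(S)={a,b}  FIRST(A)={a}  FIRST(B)={a,b}  FIRST(C)={a,b}

FOLLOW iteration:
initialize: $ ∈ FOLLOW(S)
pass 1:
  B→C S: FOLLOW(C) ⊇ FIRST(S) = {a,b}; new: +{a,b}
  C→C B: FOLLOW(B) ⊇ FOLLOW(C) ⊇ {a,b}; new: +{a,b}
  C→b A: FOLLOW(A) ⊇ FOLLOW(C) ⊇ {a,b}; new: +{a,b}
  S→a C: FOLLOW(C) ⊇ FOLLOW(S) ⊇ {$}; new: +{$}
  S→b A: FOLLOW(A) ⊇ FOLLOW(S) ⊇ {$}; new: +{$}
  S→b B: FOLLOW(B) ⊇ FOLLOW(S) ⊇ {$}; new: +{$}
  S: {$}  A: {$,a,b}  B: {$,a,b}  C: {$,a,b}
pass 2:
  B→C S: FOLLOW(S) ⊇ FOLLOW(B) ⊇ {$,a,b}; new: +{a,b}
  S: {$,a,b}  A: {$,a,b}  B: {$,a,b}  C: {$,a,b}
pass 3: done
  S: {$,a,b}  A: {$,a,b}  B: {$,a,b}  C: {$,a,b}

FOLLOW(C) = ["$", "a", "b"]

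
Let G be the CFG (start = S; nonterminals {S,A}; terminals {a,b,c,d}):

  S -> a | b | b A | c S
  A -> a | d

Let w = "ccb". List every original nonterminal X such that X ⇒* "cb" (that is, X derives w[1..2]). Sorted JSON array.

CNF form of G:
  S -> T0 A | T1 S | a | b
  A -> a | d
  T0 -> b
  T1 -> c

Fill CYK table bottom-up — only the sub-triangle for w[1..2]:
  cell(1,1) c: {T1}  orig:{}
  cell(2,2) b: {S,T0}  orig:{S}
  cell(1,2) cb: {S}

Original NTs in T[1,2] deriving "cb": ["S"]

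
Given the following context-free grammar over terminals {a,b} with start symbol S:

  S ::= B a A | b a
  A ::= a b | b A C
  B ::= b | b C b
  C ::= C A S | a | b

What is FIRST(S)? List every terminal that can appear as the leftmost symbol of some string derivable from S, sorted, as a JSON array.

Compute FIRST by fixpoint:
round 1:
  A via A→a b: +{a}
  A via A→b A C: +{b}
  B via B→b: +{b}
  C via C→a: +{a}
  C via C→b: +{b}
  S via S→B a A: +{b}
  S: {b}  A: {a,b}  B: {b}  C: {a,b}
round 2: (stable)
  S: {b}  A: {a,b}  B: {b}  C: {a,b}

FIRST(S) = ["b"]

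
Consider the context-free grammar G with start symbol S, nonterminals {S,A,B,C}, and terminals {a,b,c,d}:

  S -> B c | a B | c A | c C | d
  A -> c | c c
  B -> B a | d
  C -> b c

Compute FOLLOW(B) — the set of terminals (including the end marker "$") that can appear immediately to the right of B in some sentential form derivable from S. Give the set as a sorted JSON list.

Compute FIRST by fixpoint:
pass 1:
  A via A→c: +{c}
  B via B→d: +{d}
  C via C→b c: +{b}
  S via S→B c: +{d}
  S via S→a B: +{a}
  S via S→c A: +{c}
  S: {a,c,d}  A: {c}  B: {d}  C: {b}
pass 2: done
  S: {a,c,d}  A: {c}  B: {d}  C: {b}

Compute FOLLOW by fixpoint:
initialize: $ ∈ FOLLOW(S)
pass 1:
  B→B a: FOLLOW(B) ⊇ FIRST(a) = {a}; new: +{a}
  S→B c: FOLLOW(B) ⊇ FIRST(c) = {c}; new: +{c}
  S→a B: FOLLOW(B) ⊇ FOLLOW(S) ⊇ {$}; new: +{$}
  S→c A: FOLLOW(A) ⊇ FOLLOW(S) ⊇ {$}; new: +{$}
  S→c C: FOLLOW(C) ⊇ FOLLOW(S) ⊇ {$}; new: +{$}
  S: {$}  A: {$}  B: {$,a,c}  C: {$}
pass 2: (stable)
  S: {$}  A: {$}  B: {$,a,c}  C: {$}

FOLLOW(B) = ["$", "a", "c"]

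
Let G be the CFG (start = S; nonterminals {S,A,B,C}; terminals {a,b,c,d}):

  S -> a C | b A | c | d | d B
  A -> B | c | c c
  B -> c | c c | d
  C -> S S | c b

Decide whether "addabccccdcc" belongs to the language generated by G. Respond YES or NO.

CNF form of G:
  S -> T1 A | T2 C | T3 B | c | d
  A -> T0 T0 | c | d
  B -> T0 T0 | c | d
  C -> S S | T0 T1
  T0 -> c
  T1 -> b
  T2 -> a
  T3 -> d

Fill CYK table bottom-up:
  cell(0,0) a: {T2}  orig:{}
  cell(1,1) d: {A,B,S,T3}  orig:{A,B,S}
  cell(2,2) d: {A,B,S,T3}  orig:{A,B,S}
  cell(3,3) a: {T2}  orig:{}
  cell(4,4) b: {T1}  orig:{}
  cell(5,5) c: {A,B,S,T0}  orig:{A,B,S}
  cell(6,6) c: {A,B,S,T0}  orig:{A,B,S}
  cell(7,7) c: {A,B,S,T0}  orig:{A,B,S}
  cell(8,8) c: {A,B,S,T0}  orig:{A,B,S}
  cell(9,9) d: {A,B,S,T3}  orig:{A,B,S}
  cell(10,10) c: {A,B,S,T0}  orig:{A,B,S}
  cell(11,11) c: {A,B,S,T0}  orig:{A,B,S}
  cell(0,1) ad: ∅
  cell(1,2) dd: {C,S}
  cell(2,3) da: ∅
  cell(3,4) ab: ∅
  cell(4,5) bc: {S}
  cell(5,6) cc: {A,B,C}
  cell(6,7) cc: {A,B,C}
  cell(7,8) cc: {A,B,C}
  cell(8,9) cd: {C}
  cell(9,10) dc: {C,S}
  cell(10,11) cc: {A,B,C}
  cell(0,2) add: {S}
  cell(1,3) dda: ∅
  cell(2,4) dab: ∅
  cell(3,5) abc: ∅
  cell(4,6) bcc: {C,S}
  cell(5,7) ccc: ∅
  cell(6,8) ccc: ∅
  cell(7,9) ccd: ∅
  cell(8,10) cdc: {C}
  cell(9,11) dcc: {C,S}
  cell(0,3) adda: ∅
  cell(1,4) ddab: ∅
  cell(2,5) dabc: ∅
  cell(3,6) abcc: {S}
  cell(4,7) bccc: {C}
  cell(5,8) cccc: ∅
  cell(6,9) cccd: ∅
  cell(7,10) ccdc: ∅
  cell(8,11) cdcc: {C}
  cell(0,4) addab: ∅
  cell(1,5) ddabc: ∅
  cell(2,6) dabcc: {C}
  cell(3,7) abccc: {C,S}
  cell(4,8) bcccc: ∅
  cell(5,9) ccccd: ∅
  cell(6,10) cccdc: ∅
  cell(7,11) ccdcc: ∅
  cell(0,5) addabc: ∅
  cell(1,6) ddabcc: {C}
  cell(2,7) dabccc: {C}
  cell(3,8) abcccc: {C}
  cell(4,9) bccccd: ∅
  cell(5,10) ccccdc: ∅
  cell(6,11) cccdcc: ∅
  cell(0,6) addabcc: {C,S}
  cell(1,7) ddabccc: {C}
  cell(2,8) dabcccc: ∅
  cell(3,9) abccccd: ∅
  cell(4,10) bccccdc: ∅
  cell(5,11) ccccdcc: ∅
  cell(0,7) addabccc: {C,S}
  cell(1,8) ddabcccc: ∅
  cell(2,9) dabccccd: ∅
  cell(3,10) abccccdc: ∅
  cell(4,11) bccccdcc: ∅
  cell(0,8) addabcccc: {C}
  cell(1,9) ddabccccd: ∅
  cell(2,10) dabccccdc: ∅
  cell(3,11) abccccdcc: ∅
  cell(0,9) addabccccd: ∅
  cell(1,10) ddabccccdc: ∅
  cell(2,11) dabccccdcc: ∅
  cell(0,10) addabccccdc: ∅
  cell(1,11) ddabccccdcc: ∅
  cell(0,11) addabccccdcc: ∅

S ∉ T[0,11] ⇒ NO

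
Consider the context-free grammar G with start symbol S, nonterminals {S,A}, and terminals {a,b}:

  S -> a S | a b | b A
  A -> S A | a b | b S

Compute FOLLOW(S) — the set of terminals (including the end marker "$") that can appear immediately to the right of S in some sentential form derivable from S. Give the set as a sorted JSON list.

Compute FIRST by fixpoint:
pass 1:
  A via A→a b: +{a}
  A via A→b S: +{b}
  S via S→a S: +{a}
  S via S→b A: +{b}
  S: {a,b}  A: {a,b}
pass 2: done
  S: {a,b}  A: {a,b}

FOLLOW iteration:
initialize: $ ∈ FOLLOW(S)
[1]
  A→S A: FOLLOW(S) ⊇ FIRST(A) = {a,b}; new: +{a,b}
  S→b A: FOLLOW(A) ⊇ FOLLOW(S) ⊇ {$,a,b}; new: +{$,a,b}
  FOLLOW(S)={$,a,b}  FOLLOW(A)={$,a,b}
[2] — fixpoint
  FOLLOW(S)={$,a,b}  FOLLOW(A)={$,a,b}

FOLLOW(S) = ["$", "a", "b"]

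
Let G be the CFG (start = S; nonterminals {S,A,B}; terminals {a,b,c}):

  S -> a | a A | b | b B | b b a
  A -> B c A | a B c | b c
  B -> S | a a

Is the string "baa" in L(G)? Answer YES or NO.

Convert to CNF:
  S -> T1 A | T2 B | T2 X6 | a | b
  A -> B X3 | T1 X4 | T2 T0
  B -> T1 A | T1 T1 | T2 B | T2 X5 | a | b
  T0 -> c
  T1 -> a
  T2 -> b
  X3 -> T0 A
  X4 -> B T0
  X5 -> T2 T1
  X6 -> T2 T1

Fill CYK table bottom-up:
  T[0,0] 'b' = {B,S,T2}  orig:{B,S}
  T[1,1] 'a' = {B,S,T1}  orig:{B,S}
  T[2,2] 'a' = {B,S,T1}  orig:{B,S}
  T[0,1] 'ba' = {B,S,X5,X6}  orig:{B,S}
  T[1,2] 'aa' = {B}
  T[0,2] 'baa' = {B,S}

S ∈ T[0,2] ⇒ YES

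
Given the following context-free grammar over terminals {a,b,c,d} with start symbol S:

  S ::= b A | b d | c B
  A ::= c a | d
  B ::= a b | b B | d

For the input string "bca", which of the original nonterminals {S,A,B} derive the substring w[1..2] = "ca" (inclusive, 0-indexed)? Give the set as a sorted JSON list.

Convert to CNF:
  S -> T0 B | T2 A | T2 T3
  A -> T0 T1 | d
  B -> T1 T2 | T2 B | d
  T0 -> c
  T1 -> a
  T2 -> b
  T3 -> d

Fill CYK table bottom-up — only the sub-triangle for w[1..2]:
  [1..1]={T0}  "c"  orig:{}
  [2..2]={T1}  "a"  orig:{}
  [1..2]={A}  "ca"

Original NTs in T[1,2] deriving "ca": ["A"]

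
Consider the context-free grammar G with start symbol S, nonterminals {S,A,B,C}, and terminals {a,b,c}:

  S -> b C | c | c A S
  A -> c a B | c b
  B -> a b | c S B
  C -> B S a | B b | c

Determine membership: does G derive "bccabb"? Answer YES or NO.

CNF form of G:
  S -> T0 X6 | T2 C | c
  A -> T0 T2 | T0 X3
  B -> T0 X4 | T1 T2
  C -> B T2 | B X5 | c
  T0 -> c
  T1 -> a
  T2 -> b
  X3 -> T1 B
  X4 -> S B
  X5 -> S T1
  X6 -> A S

CYK fill:
  cell(0,0) b: {T2}  orig:{}
  cell(1,1) c: {C,S,T0}  orig:{C,S}
  cell(2,2) c: {C,S,T0}  orig:{C,S}
  cell(3,3) a: {T1}  orig:{}
  cell(4,4) b: {T2}  orig:{}
  cell(5,5) b: {T2}  orig:{}
  cell(0,1) bc: {S}
  cell(1,2) cc: ∅
  cell(2,3) ca: {X5}  orig:{}
  cell(3,4) ab: {B}
  cell(4,5) bb: ∅
  cell(0,2) bcc: ∅
  cell(1,3) cca: ∅
  cell(2,4) cab: {X4}  orig:{}
  cell(3,5) abb: {C}
  cell(0,3) bcca: ∅
  cell(1,4) ccab: {B}
  cell(2,5) cabb: ∅
  cell(0,4) bccab: ∅
  cell(1,5) ccabb: {C}
  cell(0,5) bccabb: {S}

S ∈ T[0,5] ⇒ YES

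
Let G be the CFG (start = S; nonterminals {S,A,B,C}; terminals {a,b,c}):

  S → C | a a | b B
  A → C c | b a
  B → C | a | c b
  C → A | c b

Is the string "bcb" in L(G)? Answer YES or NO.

Convert to CNF:
  S -> C T0 | T0 T1 | T1 B | T1 T2 | T2 T2
  A -> C T0 | T1 T2
  B -> C T0 | T0 T1 | T1 T2 | a
  C -> C T0 | T0 T1 | T1 T2
  T0 -> c
  T1 -> b
  T2 -> a

Fill CYK table bottom-up:
  cell(0,0) b: {T1}  orig:{}
  cell(1,1) c: {T0}  orig:{}
  cell(2,2) b: {T1}  orig:{}
  cell(0,1) bc: ∅
  cell(1,2) cb: {B,C,S}
  cell(0,2) bcb: {S}

S ∈ T[0,2] ⇒ YES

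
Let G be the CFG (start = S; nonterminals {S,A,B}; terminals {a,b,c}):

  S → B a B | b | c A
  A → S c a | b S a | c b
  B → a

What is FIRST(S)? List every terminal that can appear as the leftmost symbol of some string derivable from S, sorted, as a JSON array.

FIRST iteration:
[1]
  A via A→b S a: +{b}
  A via A→c b: +{c}
  B via B→a: +{a}
  S via S→B a B: +{a}
  S via S→b: +{b}
  S via S→c A: +{c}
  S: {a,b,c}  A: {b,c}  B: {a}
[2]
  A via A→S c a: +{a}
  S: {a,b,c}  A: {a,b,c}  B: {a}
[3] — fixpoint
  S: {a,b,c}  A: {a,b,c}  B: {a}

FIRST(S) = ["a", "b", "c"]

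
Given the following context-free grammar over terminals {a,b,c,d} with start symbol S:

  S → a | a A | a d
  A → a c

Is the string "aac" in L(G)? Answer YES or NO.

Convert to CNF:
  S -> T0 A | T0 T2 | a
  A -> T0 T1
  T0 -> a
  T1 -> c
  T2 -> d

CYK table (by increasing span):
  [0..0]={S,T0}  "a"  orig:{S}
  [1..1]={S,T0}  "a"  orig:{S}
  [2..2]={T1}  "c"  orig:{}
  [0..1]=∅  "aa"
  [1..2]={A}  "ac"
  [0..2]={S}  "aac"

S ∈ T[0,2] ⇒ YES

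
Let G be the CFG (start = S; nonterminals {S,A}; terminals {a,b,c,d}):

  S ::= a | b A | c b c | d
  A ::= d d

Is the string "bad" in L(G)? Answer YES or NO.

CNF form of G:
  S -> T1 A | T2 X3 | a | d
  A -> T0 T0
  T0 -> d
  T1 -> b
  T2 -> c
  X3 -> T1 T2

Fill CYK table bottom-up:
  T[0,0] 'b' = {T1}  orig:{}
  T[1,1] 'a' = {S}
  T[2,2] 'd' = {S,T0}  orig:{S}
  T[0,1] 'ba' = ∅
  T[1,2] 'ad' = ∅
  T[0,2] 'bad' = ∅

S ∉ T[0,2] ⇒ NO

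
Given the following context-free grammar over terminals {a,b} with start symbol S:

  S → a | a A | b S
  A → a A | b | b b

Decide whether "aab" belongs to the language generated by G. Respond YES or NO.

CNF form of G:
  S -> T0 A | T1 S | a
  A -> T0 A | T1 T1 | b
  T0 -> a
  T1 -> b

CYK table (by increasing span):
  cell(0,0) a: {S,T0}  orig:{S}
  cell(1,1) a: {S,T0}  orig:{S}
  cell(2,2) b: {A,T1}  orig:{A}
  cell(0,1) aa: ∅
  cell(1,2) ab: {A,S}
  cell(0,2) aab: {A,S}

S ∈ T[0,2] ⇒ YES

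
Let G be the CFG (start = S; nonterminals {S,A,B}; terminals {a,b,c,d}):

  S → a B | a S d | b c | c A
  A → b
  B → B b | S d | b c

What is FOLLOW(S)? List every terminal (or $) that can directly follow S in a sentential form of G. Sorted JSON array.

FIRST sets, iterate to fixpoint:
[1]
  A via A→b: +{b}
  B via B→b c: +{b}
  S via S→a B: +{a}
  S via S→b c: +{b}
  S via S→c A: +{c}
  FIRST(S)={a,b,c}  FIRST(A)={b}  FIRST(B)={b}
[2]
  B via B→S d: +{a,c}
  FIRST(S)={a,b,c}  FIRST(A)={b}  FIRST(B)={a,b,c}
[3] (no change)
  FIRST(S)={a,b,c}  FIRST(A)={b}  FIRST(B)={a,b,c}

FOLLOW iteration:
initialize: $ ∈ FOLLOW(S)
round 1:
  B→B b: FOLLOW(B) ⊇ FIRST(b) = {b}; new: +{b}
  B→S d: FOLLOW(S) ⊇ FIRST(d) = {d}; new: +{d}
  S→a B: FOLLOW(B) ⊇ FOLLOW(S) ⊇ {$,d}; new: +{$,d}
  S→c A: FOLLOW(A) ⊇ FOLLOW(S) ⊇ {$,d}; new: +{$,d}
  S: {$,d}  A: {$,d}  B: {$,b,d}
round 2: (stable)
  S: {$,d}  A: {$,d}  B: {$,b,d}

FOLLOW(S) = ["$", "d"]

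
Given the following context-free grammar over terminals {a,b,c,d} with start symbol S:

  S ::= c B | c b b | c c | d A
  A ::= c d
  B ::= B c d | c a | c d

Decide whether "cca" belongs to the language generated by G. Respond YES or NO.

CNF form of G:
  S -> T0 B | T0 T0 | T0 X5 | T1 A
  A -> T0 T1
  B -> B X4 | T0 T1 | T0 T2
  T0 -> c
  T1 -> d
  T2 -> a
  T3 -> b
  X4 -> T0 T1
  X5 -> T3 T3

CYK table (by increasing span):
  [0..0]={T0}  "c"  orig:{}
  [1..1]={T0}  "c"  orig:{}
  [2..2]={T2}  "a"  orig:{}
  [0..1]={S}  "cc"
  [1..2]={B}  "ca"
  [0..2]={S}  "cca"

S ∈ T[0,2] ⇒ YES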